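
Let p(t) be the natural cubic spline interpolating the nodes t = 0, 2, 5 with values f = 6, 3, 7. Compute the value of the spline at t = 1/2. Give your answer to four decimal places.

Put M_i = p'' at the i-th knot. Here h = (2, 3) and Δ = (-3/2, 4/3), so the interior equations h_(i-1)·M_(i-1) + 2(h_(i-1)+h_i)·M_i + h_i·M_(i+1) = 6(Δ_i − Δ_(i-1)) read
  2·M_0 + 10·M_1 + 3·M_2 = 6(Δ_1 - Δ_0) = 17
Natural end conditions: M_0 = M_2 = 0.
Solving: M_0 = 0, M_1 = 17/10, M_2 = 0.
On [0, 2], p(t) = 6 - 31/15·t + 0·t² + 17/120·t³.
With t = 1/2: p(1/2) = 319/64.

4.9844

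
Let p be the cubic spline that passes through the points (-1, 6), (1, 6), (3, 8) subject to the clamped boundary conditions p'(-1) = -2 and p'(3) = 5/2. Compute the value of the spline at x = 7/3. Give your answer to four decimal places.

Write σ_i for p''(x_i). With h_i = 2, 2 and divided differences Δ_i = 0, 1, the continuity of p' gives the tridiagonal system
  2·σ_0 + 8·σ_1 + 2·σ_2 = 6(Δ_1 - Δ_0) = 6
Clamped end conditions give two more equations: 2h_0·σ_0 + h_0·σ_1 = 6(Δ_0 - p'(-1)) = 12 and h_1·σ_1 + 2h_1·σ_2 = 6(p'(3) - Δ_1) = 9.
Hence σ_0 = 27/8, σ_1 = -3/4, σ_2 = 21/8.
On [1, 3], p(x) = 6 + 5/8·(x - 1) - 3/8·(x - 1)² + 9/32·(x - 1)³.
With (x - 1) = 4/3: p(7/3) = 41/6.

6.8333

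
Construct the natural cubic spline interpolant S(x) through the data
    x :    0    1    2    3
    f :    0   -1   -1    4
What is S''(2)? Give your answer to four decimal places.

Put m_i = S'' at the i-th knot. Here h = (1, 1, 1) and Δ = (-1, 0, 5), so the interior equations h_(i-1)·m_(i-1) + 2(h_(i-1)+h_i)·m_i + h_i·m_(i+1) = 6(Δ_i − Δ_(i-1)) read
  1·m_0 + 4·m_1 + 1·m_2 = 6(Δ_1 - Δ_0) = 6
  1·m_1 + 4·m_2 + 1·m_3 = 6(Δ_2 - Δ_1) = 30
Natural end conditions: m_0 = m_3 = 0.
Hence m_0 = 0, m_1 = -2/5, m_2 = 38/5, m_3 = 0.

7.6000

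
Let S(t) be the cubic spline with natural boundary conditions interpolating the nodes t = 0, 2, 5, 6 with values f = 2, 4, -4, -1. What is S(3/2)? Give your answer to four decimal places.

Write M_i for S''(x_i). With h_i = 2, 3, 1 and divided differences Δ_i = 1, -8/3, 3, the continuity of S' gives the tridiagonal system
  2·M_0 + 10·M_1 + 3·M_2 = 6(Δ_1 - Δ_0) = -22
  3·M_1 + 8·M_2 + 1·M_3 = 6(Δ_2 - Δ_1) = 34
Natural end conditions: M_0 = M_3 = 0.
Solving the tridiagonal system: M_0 = 0, M_1 = -278/71, M_2 = 406/71, M_3 = 0.
On [0, 2], S(t) = 2 + 491/213·t + 0·t² - 139/426·t³.
With t = 3/2: S(3/2) = 4949/1136.

4.3565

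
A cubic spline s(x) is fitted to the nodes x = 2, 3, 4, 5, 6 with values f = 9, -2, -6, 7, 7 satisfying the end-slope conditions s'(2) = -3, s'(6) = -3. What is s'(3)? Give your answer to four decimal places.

-12.4286

Let M_i = s''(x_i). Step sizes h_i = 1, 1, 1, 1; slopes of the chords Δ_i = (y_(i+1) - y_i)/h_i = -11, -4, 13, 0.
  1·M_0 + 4·M_1 + 1·M_2 = 6(Δ_1 - Δ_0) = 42
  1·M_1 + 4·M_2 + 1·M_3 = 6(Δ_2 - Δ_1) = 102
  1·M_2 + 4·M_3 + 1·M_4 = 6(Δ_3 - Δ_2) = -78
Clamped end conditions give two more equations: 2h_0·M_0 + h_0·M_1 = 6(Δ_0 - s'(2)) = -48 and h_3·M_3 + 2h_3·M_4 = 6(s'(6) - Δ_3) = -18.
Hence M_0 = -204/7, M_1 = 72/7, M_2 = 30, M_3 = -198/7, M_4 = 36/7.
On [3, 4], s'(x) = b_1 + 2c_1·(x - 3) + 3d_1·(x - 3)² with b_1 = Δ_1 - h_1(2M_1 + M_2)/6 = -87/7, c_1 = M_1/2 = 36/7, d_1 = (M_2 - M_1)/(6h_1) = 23/7. So s'(3) = -87/7.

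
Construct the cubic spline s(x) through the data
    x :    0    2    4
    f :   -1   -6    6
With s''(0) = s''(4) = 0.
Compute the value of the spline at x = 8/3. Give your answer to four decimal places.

-3.5741

Put σ_i = s'' at the i-th knot. Here h = (2, 2) and Δ = (-5/2, 6), so the interior equations h_(i-1)·σ_(i-1) + 2(h_(i-1)+h_i)·σ_i + h_i·σ_(i+1) = 6(Δ_i − Δ_(i-1)) read
  2·σ_0 + 8·σ_1 + 2·σ_2 = 6(Δ_1 - Δ_0) = 51
Natural end conditions: σ_0 = σ_2 = 0.
Hence σ_0 = 0, σ_1 = 51/8, σ_2 = 0.
On [2, 4], s(x) = -6 + 7/4·(x - 2) + 51/16·(x - 2)² - 17/32·(x - 2)³.
With (x - 2) = 2/3: s(8/3) = -193/54.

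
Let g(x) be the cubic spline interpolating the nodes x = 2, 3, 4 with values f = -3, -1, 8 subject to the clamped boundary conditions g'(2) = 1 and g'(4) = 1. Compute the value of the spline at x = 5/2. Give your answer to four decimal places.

-2.8438

Put M_i = g'' at the i-th knot. Here h = (1, 1) and Δ = (2, 9), so the interior equations h_(i-1)·M_(i-1) + 2(h_(i-1)+h_i)·M_i + h_i·M_(i+1) = 6(Δ_i − Δ_(i-1)) read
  1·M_0 + 4·M_1 + 1·M_2 = 6(Δ_1 - Δ_0) = 42
Clamped end conditions give two more equations: 2h_0·M_0 + h_0·M_1 = 6(Δ_0 - g'(2)) = 6 and h_1·M_1 + 2h_1·M_2 = 6(g'(4) - Δ_1) = -48.
Solving the tridiagonal system: M_0 = -15/2, M_1 = 21, M_2 = -69/2.
On [2, 3], g(x) = -3 + 1·(x - 2) - 15/4·(x - 2)² + 19/4·(x - 2)³.
With (x - 2) = 1/2: g(5/2) = -91/32.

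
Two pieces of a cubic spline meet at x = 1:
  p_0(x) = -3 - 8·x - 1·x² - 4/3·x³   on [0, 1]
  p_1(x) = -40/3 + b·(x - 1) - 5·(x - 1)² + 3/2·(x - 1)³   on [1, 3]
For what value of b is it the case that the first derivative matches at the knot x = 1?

p_0'(x) = -8 - 2·x - 4·x², so p_0'(1) = -14. On the right, p_1'(1) = b, so b = -14.

-14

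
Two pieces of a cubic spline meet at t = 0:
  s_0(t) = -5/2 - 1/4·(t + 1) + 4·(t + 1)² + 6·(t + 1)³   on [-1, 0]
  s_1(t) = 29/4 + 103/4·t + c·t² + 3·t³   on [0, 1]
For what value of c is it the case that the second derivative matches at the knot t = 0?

22

s_0''(t) = 8 + 36·(t + 1), so s_0''(0) = 44. On the right, s_1''(0) = 2c, so c = 22.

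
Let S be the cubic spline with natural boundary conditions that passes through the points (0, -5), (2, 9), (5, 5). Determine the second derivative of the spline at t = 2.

Write σ_i for S''(x_i). With h_i = 2, 3 and divided differences Δ_i = 7, -4/3, the continuity of S' gives the tridiagonal system
  2·σ_0 + 10·σ_1 + 3·σ_2 = 6(Δ_1 - Δ_0) = -50
Natural end conditions: σ_0 = σ_2 = 0.
Solving the tridiagonal system: σ_0 = 0, σ_1 = -5, σ_2 = 0.

-5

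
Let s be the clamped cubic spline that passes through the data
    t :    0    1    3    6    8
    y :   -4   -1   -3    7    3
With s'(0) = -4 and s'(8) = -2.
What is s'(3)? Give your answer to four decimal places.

With M_i denoting the second derivative at x_i, h_i = 1, 2, 3, 2, and Δ_i = (y_(i+1) − y_i)/h_i = 3, -1, 10/3, -2:
  1·M_0 + 6·M_1 + 2·M_2 = 6(Δ_1 - Δ_0) = -24
  2·M_1 + 10·M_2 + 3·M_3 = 6(Δ_2 - Δ_1) = 26
  3·M_2 + 10·M_3 + 2·M_4 = 6(Δ_3 - Δ_2) = -32
Clamped end conditions give two more equations: 2h_0·M_0 + h_0·M_1 = 6(Δ_0 - s'(0)) = 42 and h_3·M_3 + 2h_3·M_4 = 6(s'(8) - Δ_3) = 0.
Forward elimination and back-substitution give M_0 = 1024/39, M_1 = -410/39, M_2 = 250/39, M_3 = -74/13, M_4 = 37/13.
On [3, 6], s'(t) = b_2 + 2c_2·(t - 3) + 3d_2·(t - 3)² with b_2 = Δ_2 - h_2(2M_2 + M_3)/6 = -3/13, c_2 = M_2/2 = 125/39, d_2 = (M_3 - M_2)/(6h_2) = -236/351. So s'(3) = -3/13.

-0.2308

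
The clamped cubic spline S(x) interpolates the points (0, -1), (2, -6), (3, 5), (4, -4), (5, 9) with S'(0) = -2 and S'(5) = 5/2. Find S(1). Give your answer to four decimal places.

Let σ_i = S''(x_i). Step sizes h_i = 2, 1, 1, 1; slopes of the chords Δ_i = (y_(i+1) - y_i)/h_i = -5/2, 11, -9, 13.
  2·σ_0 + 6·σ_1 + 1·σ_2 = 6(Δ_1 - Δ_0) = 81
  1·σ_1 + 4·σ_2 + 1·σ_3 = 6(Δ_2 - Δ_1) = -120
  1·σ_2 + 4·σ_3 + 1·σ_4 = 6(Δ_3 - Δ_2) = 132
Clamped end conditions give two more equations: 2h_0·σ_0 + h_0·σ_1 = 6(Δ_0 - S'(0)) = -3 and h_3·σ_3 + 2h_3·σ_4 = 6(S'(5) - Δ_3) = -63.
Forward elimination and back-substitution give σ_0 = -2331/164, σ_1 = 1104/41, σ_2 = -4275/82, σ_3 = 2526/41, σ_4 = -5109/82.
On [0, 2], S(x) = -1 - 2·x - 2331/328·x² + 2249/656·x³.
With x = 1: S(1) = -4381/656.

-6.6784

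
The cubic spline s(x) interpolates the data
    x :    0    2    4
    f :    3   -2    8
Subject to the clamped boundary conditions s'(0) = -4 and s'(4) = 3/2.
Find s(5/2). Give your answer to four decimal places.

Let M_i = s''(x_i). Step sizes h_i = 2, 2; slopes of the chords Δ_i = (y_(i+1) - y_i)/h_i = -5/2, 5.
  2·M_0 + 8·M_1 + 2·M_2 = 6(Δ_1 - Δ_0) = 45
Clamped end conditions give two more equations: 2h_0·M_0 + h_0·M_1 = 6(Δ_0 - s'(0)) = 9 and h_1·M_1 + 2h_1·M_2 = 6(s'(4) - Δ_1) = -21.
Solving: M_0 = -2, M_1 = 17/2, M_2 = -19/2.
On [2, 4], s(x) = -2 + 5/2·(x - 2) + 17/4·(x - 2)² - 3/2·(x - 2)³.
With (x - 2) = 1/2: s(5/2) = 1/8.

0.1250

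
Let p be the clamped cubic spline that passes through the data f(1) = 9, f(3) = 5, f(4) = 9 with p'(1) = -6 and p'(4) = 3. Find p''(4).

Let M_i = p''(x_i). Step sizes h_i = 2, 1; slopes of the chords Δ_i = (y_(i+1) - y_i)/h_i = -2, 4.
  2·M_0 + 6·M_1 + 1·M_2 = 6(Δ_1 - Δ_0) = 36
Clamped end conditions give two more equations: 2h_0·M_0 + h_0·M_1 = 6(Δ_0 - p'(1)) = 24 and h_1·M_1 + 2h_1·M_2 = 6(p'(4) - Δ_1) = -6.
Solving the tridiagonal system: M_0 = 3, M_1 = 6, M_2 = -6.

-6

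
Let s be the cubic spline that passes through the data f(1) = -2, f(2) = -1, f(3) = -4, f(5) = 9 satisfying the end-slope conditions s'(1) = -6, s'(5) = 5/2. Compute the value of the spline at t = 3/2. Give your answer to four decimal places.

Write M_i for s''(x_i). With h_i = 1, 1, 2 and divided differences Δ_i = 1, -3, 13/2, the continuity of s' gives the tridiagonal system
  1·M_0 + 4·M_1 + 1·M_2 = 6(Δ_1 - Δ_0) = -24
  1·M_1 + 6·M_2 + 2·M_3 = 6(Δ_2 - Δ_1) = 57
Clamped end conditions give two more equations: 2h_0·M_0 + h_0·M_1 = 6(Δ_0 - s'(1)) = 42 and h_2·M_2 + 2h_2·M_3 = 6(s'(5) - Δ_2) = -24.
Solving: M_0 = 329/11, M_1 = -196/11, M_2 = 191/11, M_3 = -323/22.
On [1, 2], s(t) = -2 - 6·(t - 1) + 329/22·(t - 1)² - 175/22·(t - 1)³.
With (t - 1) = 1/2: s(3/2) = -397/176.

-2.2557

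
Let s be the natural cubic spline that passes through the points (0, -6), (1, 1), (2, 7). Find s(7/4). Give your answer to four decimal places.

Put M_i = s'' at the i-th knot. Here h = (1, 1) and Δ = (7, 6), so the interior equations h_(i-1)·M_(i-1) + 2(h_(i-1)+h_i)·M_i + h_i·M_(i+1) = 6(Δ_i − Δ_(i-1)) read
  1·M_0 + 4·M_1 + 1·M_2 = 6(Δ_1 - Δ_0) = -6
Natural end conditions: M_0 = M_2 = 0.
Solving: M_0 = 0, M_1 = -3/2, M_2 = 0.
On [1, 2], s(x) = 1 + 13/2·(x - 1) - 3/4·(x - 1)² + 1/4·(x - 1)³.
With (x - 1) = 3/4: s(7/4) = 1423/256.

5.5586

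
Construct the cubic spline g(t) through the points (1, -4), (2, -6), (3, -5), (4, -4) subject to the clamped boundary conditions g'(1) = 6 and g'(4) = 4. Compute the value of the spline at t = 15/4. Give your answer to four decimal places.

-4.6656

Write σ_i for g''(x_i). With h_i = 1, 1, 1 and divided differences Δ_i = -2, 1, 1, the continuity of g' gives the tridiagonal system
  1·σ_0 + 4·σ_1 + 1·σ_2 = 6(Δ_1 - Δ_0) = 18
  1·σ_1 + 4·σ_2 + 1·σ_3 = 6(Δ_2 - Δ_1) = 0
Clamped end conditions give two more equations: 2h_0·σ_0 + h_0·σ_1 = 6(Δ_0 - g'(1)) = -48 and h_2·σ_2 + 2h_2·σ_3 = 6(g'(4) - Δ_2) = 18.
Solving the tridiagonal system: σ_0 = -464/15, σ_1 = 208/15, σ_2 = -98/15, σ_3 = 184/15.
On [3, 4], g(t) = -5 + 17/15·(t - 3) - 49/15·(t - 3)² + 47/15·(t - 3)³.
With (t - 3) = 3/4: g(15/4) = -1493/320.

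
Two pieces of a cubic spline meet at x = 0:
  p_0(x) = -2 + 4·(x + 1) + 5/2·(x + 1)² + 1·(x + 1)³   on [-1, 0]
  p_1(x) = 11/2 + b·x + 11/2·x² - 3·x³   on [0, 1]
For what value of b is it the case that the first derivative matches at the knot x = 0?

p_0'(x) = 4 + 5·(x + 1) + 3·(x + 1)², so p_0'(0) = 12. On the right, p_1'(0) = b, so b = 12.

12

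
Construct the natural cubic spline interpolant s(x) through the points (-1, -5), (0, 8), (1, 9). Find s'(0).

7

Let m_i = s''(x_i). Step sizes h_i = 1, 1; slopes of the chords Δ_i = (y_(i+1) - y_i)/h_i = 13, 1.
  1·m_0 + 4·m_1 + 1·m_2 = 6(Δ_1 - Δ_0) = -72
Natural end conditions: m_0 = m_2 = 0.
Solving: m_0 = 0, m_1 = -18, m_2 = 0.
On [0, 1], s'(x) = b_1 + 2c_1·x + 3d_1·x² with b_1 = Δ_1 - h_1(2m_1 + m_2)/6 = 7, c_1 = m_1/2 = -9, d_1 = (m_2 - m_1)/(6h_1) = 3. So s'(0) = 7.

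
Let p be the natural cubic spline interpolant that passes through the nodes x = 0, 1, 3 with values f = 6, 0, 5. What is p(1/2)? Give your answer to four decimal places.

Put σ_i = p'' at the i-th knot. Here h = (1, 2) and Δ = (-6, 5/2), so the interior equations h_(i-1)·σ_(i-1) + 2(h_(i-1)+h_i)·σ_i + h_i·σ_(i+1) = 6(Δ_i − Δ_(i-1)) read
  1·σ_0 + 6·σ_1 + 2·σ_2 = 6(Δ_1 - Δ_0) = 51
Natural end conditions: σ_0 = σ_2 = 0.
Forward elimination and back-substitution give σ_0 = 0, σ_1 = 17/2, σ_2 = 0.
On [0, 1], p(x) = 6 - 89/12·x + 0·x² + 17/12·x³.
With x = 1/2: p(1/2) = 79/32.

2.4688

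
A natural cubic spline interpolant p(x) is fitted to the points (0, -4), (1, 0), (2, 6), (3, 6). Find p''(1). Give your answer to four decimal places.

5.6000

Let M_i = p''(x_i). Step sizes h_i = 1, 1, 1; slopes of the chords Δ_i = (y_(i+1) - y_i)/h_i = 4, 6, 0.
  1·M_0 + 4·M_1 + 1·M_2 = 6(Δ_1 - Δ_0) = 12
  1·M_1 + 4·M_2 + 1·M_3 = 6(Δ_2 - Δ_1) = -36
Natural end conditions: M_0 = M_3 = 0.
Solving: M_0 = 0, M_1 = 28/5, M_2 = -52/5, M_3 = 0.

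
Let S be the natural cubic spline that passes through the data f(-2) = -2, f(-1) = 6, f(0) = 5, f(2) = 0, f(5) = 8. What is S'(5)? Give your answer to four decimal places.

4.2484

Put m_i = S'' at the i-th knot. Here h = (1, 1, 2, 3) and Δ = (8, -1, -5/2, 8/3), so the interior equations h_(i-1)·m_(i-1) + 2(h_(i-1)+h_i)·m_i + h_i·m_(i+1) = 6(Δ_i − Δ_(i-1)) read
  1·m_0 + 4·m_1 + 1·m_2 = 6(Δ_1 - Δ_0) = -54
  1·m_1 + 6·m_2 + 2·m_3 = 6(Δ_2 - Δ_1) = -9
  2·m_2 + 10·m_3 + 3·m_4 = 6(Δ_3 - Δ_2) = 31
Natural end conditions: m_0 = m_4 = 0.
Hence m_0 = 0, m_1 = -1436/107, m_2 = -34/107, m_3 = 677/214, m_4 = 0.
On [2, 5], S'(x) = b_3 + 2c_3·(x - 2) + 3d_3·(x - 2)² with b_3 = Δ_3 - h_3(2m_3 + m_4)/6 = -319/642, c_3 = m_3/2 = 677/428, d_3 = (m_4 - m_3)/(6h_3) = -677/3852. So S'(5) = 5455/1284.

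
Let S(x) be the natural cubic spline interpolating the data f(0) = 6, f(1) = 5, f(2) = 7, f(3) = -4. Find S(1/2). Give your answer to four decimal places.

4.8750

Let m_i = S''(x_i). Step sizes h_i = 1, 1, 1; slopes of the chords Δ_i = (y_(i+1) - y_i)/h_i = -1, 2, -11.
  1·m_0 + 4·m_1 + 1·m_2 = 6(Δ_1 - Δ_0) = 18
  1·m_1 + 4·m_2 + 1·m_3 = 6(Δ_2 - Δ_1) = -78
Natural end conditions: m_0 = m_3 = 0.
Solving: m_0 = 0, m_1 = 10, m_2 = -22, m_3 = 0.
On [0, 1], S(x) = 6 - 8/3·x + 0·x² + 5/3·x³.
With x = 1/2: S(1/2) = 39/8.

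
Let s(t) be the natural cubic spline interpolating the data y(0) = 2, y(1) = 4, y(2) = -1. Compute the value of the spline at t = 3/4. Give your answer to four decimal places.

4.0742

Put m_i = s'' at the i-th knot. Here h = (1, 1) and Δ = (2, -5), so the interior equations h_(i-1)·m_(i-1) + 2(h_(i-1)+h_i)·m_i + h_i·m_(i+1) = 6(Δ_i − Δ_(i-1)) read
  1·m_0 + 4·m_1 + 1·m_2 = 6(Δ_1 - Δ_0) = -42
Natural end conditions: m_0 = m_2 = 0.
Solving: m_0 = 0, m_1 = -21/2, m_2 = 0.
On [0, 1], s(t) = 2 + 15/4·t + 0·t² - 7/4·t³.
With t = 3/4: s(3/4) = 1043/256.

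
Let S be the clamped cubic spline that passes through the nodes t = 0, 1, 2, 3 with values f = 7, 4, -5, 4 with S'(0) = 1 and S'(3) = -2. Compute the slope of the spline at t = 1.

-10

Put σ_i = S'' at the i-th knot. Here h = (1, 1, 1) and Δ = (-3, -9, 9), so the interior equations h_(i-1)·σ_(i-1) + 2(h_(i-1)+h_i)·σ_i + h_i·σ_(i+1) = 6(Δ_i − Δ_(i-1)) read
  1·σ_0 + 4·σ_1 + 1·σ_2 = 6(Δ_1 - Δ_0) = -36
  1·σ_1 + 4·σ_2 + 1·σ_3 = 6(Δ_2 - Δ_1) = 108
Clamped end conditions give two more equations: 2h_0·σ_0 + h_0·σ_1 = 6(Δ_0 - S'(0)) = -24 and h_2·σ_2 + 2h_2·σ_3 = 6(S'(3) - Δ_2) = -66.
Forward elimination and back-substitution give σ_0 = -2, σ_1 = -20, σ_2 = 46, σ_3 = -56.
On [1, 2], S'(t) = b_1 + 2c_1·(t - 1) + 3d_1·(t - 1)² with b_1 = Δ_1 - h_1(2σ_1 + σ_2)/6 = -10, c_1 = σ_1/2 = -10, d_1 = (σ_2 - σ_1)/(6h_1) = 11. So S'(1) = -10.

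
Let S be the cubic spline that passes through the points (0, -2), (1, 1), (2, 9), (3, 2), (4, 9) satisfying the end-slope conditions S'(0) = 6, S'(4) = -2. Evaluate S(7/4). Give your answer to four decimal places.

Write M_i for S''(x_i). With h_i = 1, 1, 1, 1 and divided differences Δ_i = 3, 8, -7, 7, the continuity of S' gives the tridiagonal system
  1·M_0 + 4·M_1 + 1·M_2 = 6(Δ_1 - Δ_0) = 30
  1·M_1 + 4·M_2 + 1·M_3 = 6(Δ_2 - Δ_1) = -90
  1·M_2 + 4·M_3 + 1·M_4 = 6(Δ_3 - Δ_2) = 84
Clamped end conditions give two more equations: 2h_0·M_0 + h_0·M_1 = 6(Δ_0 - S'(0)) = -18 and h_3·M_3 + 2h_3·M_4 = 6(S'(4) - Δ_3) = -54.
Solving: M_0 = -563/28, M_1 = 311/14, M_2 = -155/4, M_3 = 599/14, M_4 = -1355/28.
On [1, 2], S(x) = 1 + 395/56·(x - 1) + 311/28·(x - 1)² - 569/56·(x - 1)³.
With (x - 1) = 3/4: S(7/4) = 29573/3584.

8.2514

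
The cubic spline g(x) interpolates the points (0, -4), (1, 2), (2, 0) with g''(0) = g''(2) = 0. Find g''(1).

-12

Put M_i = g'' at the i-th knot. Here h = (1, 1) and Δ = (6, -2), so the interior equations h_(i-1)·M_(i-1) + 2(h_(i-1)+h_i)·M_i + h_i·M_(i+1) = 6(Δ_i − Δ_(i-1)) read
  1·M_0 + 4·M_1 + 1·M_2 = 6(Δ_1 - Δ_0) = -48
Natural end conditions: M_0 = M_2 = 0.
Hence M_0 = 0, M_1 = -12, M_2 = 0.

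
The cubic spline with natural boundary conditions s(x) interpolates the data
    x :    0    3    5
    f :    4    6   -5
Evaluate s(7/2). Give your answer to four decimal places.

Write M_i for s''(x_i). With h_i = 3, 2 and divided differences Δ_i = 2/3, -11/2, the continuity of s' gives the tridiagonal system
  3·M_0 + 10·M_1 + 2·M_2 = 6(Δ_1 - Δ_0) = -37
Natural end conditions: M_0 = M_2 = 0.
Solving: M_0 = 0, M_1 = -37/10, M_2 = 0.
On [3, 5], s(x) = 6 - 91/30·(x - 3) - 37/20·(x - 3)² + 37/120·(x - 3)³.
With (x - 3) = 1/2: s(7/2) = 1299/320.

4.0594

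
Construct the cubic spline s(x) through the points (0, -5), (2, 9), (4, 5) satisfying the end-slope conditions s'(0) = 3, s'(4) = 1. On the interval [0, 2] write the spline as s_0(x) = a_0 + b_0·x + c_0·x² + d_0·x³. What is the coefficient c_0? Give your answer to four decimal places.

6.1250

Write M_i for s''(x_i). With h_i = 2, 2 and divided differences Δ_i = 7, -2, the continuity of s' gives the tridiagonal system
  2·M_0 + 8·M_1 + 2·M_2 = 6(Δ_1 - Δ_0) = -54
Clamped end conditions give two more equations: 2h_0·M_0 + h_0·M_1 = 6(Δ_0 - s'(0)) = 24 and h_1·M_1 + 2h_1·M_2 = 6(s'(4) - Δ_1) = 18.
Hence M_0 = 49/4, M_1 = -25/2, M_2 = 43/4.
On [0, 2], with s_0(x) = a_0 + b_0·x + c_0·x² + d_0·x³: c_0 = M_0/2 = 49/8, d_0 = (M_1 - M_0)/(6h_0) = -33/16, b_0 = Δ_0 - h_0(2M_0 + M_1)/6 = 3.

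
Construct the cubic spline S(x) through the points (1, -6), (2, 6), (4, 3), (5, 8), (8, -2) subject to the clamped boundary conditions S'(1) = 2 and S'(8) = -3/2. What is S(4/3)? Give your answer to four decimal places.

With M_i denoting the second derivative at x_i, h_i = 1, 2, 1, 3, and Δ_i = (y_(i+1) − y_i)/h_i = 12, -3/2, 5, -10/3:
  1·M_0 + 6·M_1 + 2·M_2 = 6(Δ_1 - Δ_0) = -81
  2·M_1 + 6·M_2 + 1·M_3 = 6(Δ_2 - Δ_1) = 39
  1·M_2 + 8·M_3 + 3·M_4 = 6(Δ_3 - Δ_2) = -50
Clamped end conditions give two more equations: 2h_0·M_0 + h_0·M_1 = 6(Δ_0 - S'(1)) = 60 and h_3·M_3 + 2h_3·M_4 = 6(S'(8) - Δ_3) = 11.
Forward elimination and back-substitution give M_0 = 2636/61, M_1 = -1612/61, M_2 = 2095/122, M_3 = -682/61, M_4 = 2717/366.
On [1, 2], S(x) = -6 + 2·(x - 1) + 1318/61·(x - 1)² - 708/61·(x - 1)³.
With (x - 1) = 1/3: S(4/3) = -1846/549.

-3.3625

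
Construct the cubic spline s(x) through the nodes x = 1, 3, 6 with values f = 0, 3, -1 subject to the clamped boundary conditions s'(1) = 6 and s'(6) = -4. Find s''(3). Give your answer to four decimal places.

Let σ_i = s''(x_i). Step sizes h_i = 2, 3; slopes of the chords Δ_i = (y_(i+1) - y_i)/h_i = 3/2, -4/3.
  2·σ_0 + 10·σ_1 + 3·σ_2 = 6(Δ_1 - Δ_0) = -17
Clamped end conditions give two more equations: 2h_0·σ_0 + h_0·σ_1 = 6(Δ_0 - s'(1)) = -27 and h_1·σ_1 + 2h_1·σ_2 = 6(s'(6) - Δ_1) = -16.
Forward elimination and back-substitution give σ_0 = -141/20, σ_1 = 3/5, σ_2 = -89/30.

0.6000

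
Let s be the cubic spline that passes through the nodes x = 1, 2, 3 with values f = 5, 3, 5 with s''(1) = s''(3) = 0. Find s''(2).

6

Let m_i = s''(x_i). Step sizes h_i = 1, 1; slopes of the chords Δ_i = (y_(i+1) - y_i)/h_i = -2, 2.
  1·m_0 + 4·m_1 + 1·m_2 = 6(Δ_1 - Δ_0) = 24
Natural end conditions: m_0 = m_2 = 0.
Hence m_0 = 0, m_1 = 6, m_2 = 0.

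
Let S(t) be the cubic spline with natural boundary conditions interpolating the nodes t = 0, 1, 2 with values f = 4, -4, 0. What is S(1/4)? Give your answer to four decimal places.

1.2969

Let M_i = S''(x_i). Step sizes h_i = 1, 1; slopes of the chords Δ_i = (y_(i+1) - y_i)/h_i = -8, 4.
  1·M_0 + 4·M_1 + 1·M_2 = 6(Δ_1 - Δ_0) = 72
Natural end conditions: M_0 = M_2 = 0.
Solving: M_0 = 0, M_1 = 18, M_2 = 0.
On [0, 1], S(t) = 4 - 11·t + 0·t² + 3·t³.
With t = 1/4: S(1/4) = 83/64.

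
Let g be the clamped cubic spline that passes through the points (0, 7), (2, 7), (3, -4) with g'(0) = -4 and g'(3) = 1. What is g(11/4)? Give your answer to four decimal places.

Let M_i = g''(x_i). Step sizes h_i = 2, 1; slopes of the chords Δ_i = (y_(i+1) - y_i)/h_i = 0, -11.
  2·M_0 + 6·M_1 + 1·M_2 = 6(Δ_1 - Δ_0) = -66
Clamped end conditions give two more equations: 2h_0·M_0 + h_0·M_1 = 6(Δ_0 - g'(0)) = 24 and h_1·M_1 + 2h_1·M_2 = 6(g'(3) - Δ_1) = 72.
Forward elimination and back-substitution give M_0 = 56/3, M_1 = -76/3, M_2 = 146/3.
On [2, 3], g(x) = 7 - 32/3·(x - 2) - 38/3·(x - 2)² + 37/3·(x - 2)³.
With (x - 2) = 3/4: g(11/4) = -187/64.

-2.9219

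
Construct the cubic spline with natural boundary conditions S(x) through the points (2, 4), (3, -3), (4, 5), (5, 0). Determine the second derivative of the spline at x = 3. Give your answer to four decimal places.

29.2000

With σ_i denoting the second derivative at x_i, h_i = 1, 1, 1, and Δ_i = (y_(i+1) − y_i)/h_i = -7, 8, -5:
  1·σ_0 + 4·σ_1 + 1·σ_2 = 6(Δ_1 - Δ_0) = 90
  1·σ_1 + 4·σ_2 + 1·σ_3 = 6(Δ_2 - Δ_1) = -78
Natural end conditions: σ_0 = σ_3 = 0.
Solving the tridiagonal system: σ_0 = 0, σ_1 = 146/5, σ_2 = -134/5, σ_3 = 0.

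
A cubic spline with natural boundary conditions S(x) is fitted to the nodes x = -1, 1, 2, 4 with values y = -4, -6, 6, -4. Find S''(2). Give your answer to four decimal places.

-19.7143

Let σ_i = S''(x_i). Step sizes h_i = 2, 1, 2; slopes of the chords Δ_i = (y_(i+1) - y_i)/h_i = -1, 12, -5.
  2·σ_0 + 6·σ_1 + 1·σ_2 = 6(Δ_1 - Δ_0) = 78
  1·σ_1 + 6·σ_2 + 2·σ_3 = 6(Δ_2 - Δ_1) = -102
Natural end conditions: σ_0 = σ_3 = 0.
Solving the tridiagonal system: σ_0 = 0, σ_1 = 114/7, σ_2 = -138/7, σ_3 = 0.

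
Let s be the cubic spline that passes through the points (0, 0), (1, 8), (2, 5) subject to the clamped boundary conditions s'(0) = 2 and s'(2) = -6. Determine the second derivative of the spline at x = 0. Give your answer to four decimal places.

Let σ_i = s''(x_i). Step sizes h_i = 1, 1; slopes of the chords Δ_i = (y_(i+1) - y_i)/h_i = 8, -3.
  1·σ_0 + 4·σ_1 + 1·σ_2 = 6(Δ_1 - Δ_0) = -66
Clamped end conditions give two more equations: 2h_0·σ_0 + h_0·σ_1 = 6(Δ_0 - s'(0)) = 36 and h_1·σ_1 + 2h_1·σ_2 = 6(s'(2) - Δ_1) = -18.
Hence σ_0 = 61/2, σ_1 = -25, σ_2 = 7/2.

30.5000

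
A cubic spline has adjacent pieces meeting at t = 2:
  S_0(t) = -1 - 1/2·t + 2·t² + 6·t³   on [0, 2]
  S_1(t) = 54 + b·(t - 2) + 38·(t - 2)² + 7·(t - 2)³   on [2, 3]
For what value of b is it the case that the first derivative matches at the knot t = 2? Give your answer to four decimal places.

79.5000

S_0'(t) = -1/2 + 4·t + 18·t², so S_0'(2) = 159/2. On the right, S_1'(2) = b, so b = 159/2.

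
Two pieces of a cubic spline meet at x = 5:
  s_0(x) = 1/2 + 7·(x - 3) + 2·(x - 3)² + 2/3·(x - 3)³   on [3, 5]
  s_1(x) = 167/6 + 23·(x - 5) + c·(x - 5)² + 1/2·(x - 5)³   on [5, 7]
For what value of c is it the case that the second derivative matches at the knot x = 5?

s_0''(x) = 4 + 4·(x - 3), so s_0''(5) = 12. On the right, s_1''(5) = 2c, so c = 6.

6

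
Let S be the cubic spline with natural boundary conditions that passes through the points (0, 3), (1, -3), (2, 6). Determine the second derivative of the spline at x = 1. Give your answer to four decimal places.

22.5000

Put σ_i = S'' at the i-th knot. Here h = (1, 1) and Δ = (-6, 9), so the interior equations h_(i-1)·σ_(i-1) + 2(h_(i-1)+h_i)·σ_i + h_i·σ_(i+1) = 6(Δ_i − Δ_(i-1)) read
  1·σ_0 + 4·σ_1 + 1·σ_2 = 6(Δ_1 - Δ_0) = 90
Natural end conditions: σ_0 = σ_2 = 0.
Hence σ_0 = 0, σ_1 = 45/2, σ_2 = 0.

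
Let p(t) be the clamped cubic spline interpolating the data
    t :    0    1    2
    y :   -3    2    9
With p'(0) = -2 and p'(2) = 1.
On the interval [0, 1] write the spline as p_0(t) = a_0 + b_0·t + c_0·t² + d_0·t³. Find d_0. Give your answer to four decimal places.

Write M_i for p''(x_i). With h_i = 1, 1 and divided differences Δ_i = 5, 7, the continuity of p' gives the tridiagonal system
  1·M_0 + 4·M_1 + 1·M_2 = 6(Δ_1 - Δ_0) = 12
Clamped end conditions give two more equations: 2h_0·M_0 + h_0·M_1 = 6(Δ_0 - p'(0)) = 42 and h_1·M_1 + 2h_1·M_2 = 6(p'(2) - Δ_1) = -36.
Solving: M_0 = 39/2, M_1 = 3, M_2 = -39/2.
On [0, 1], with p_0(t) = a_0 + b_0·t + c_0·t² + d_0·t³: c_0 = M_0/2 = 39/4, d_0 = (M_1 - M_0)/(6h_0) = -11/4, b_0 = Δ_0 - h_0(2M_0 + M_1)/6 = -2.

-2.7500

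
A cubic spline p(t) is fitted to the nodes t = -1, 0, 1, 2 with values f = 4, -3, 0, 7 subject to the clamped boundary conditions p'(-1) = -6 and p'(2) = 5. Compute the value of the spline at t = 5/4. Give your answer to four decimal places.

With m_i denoting the second derivative at x_i, h_i = 1, 1, 1, and Δ_i = (y_(i+1) − y_i)/h_i = -7, 3, 7:
  1·m_0 + 4·m_1 + 1·m_2 = 6(Δ_1 - Δ_0) = 60
  1·m_1 + 4·m_2 + 1·m_3 = 6(Δ_2 - Δ_1) = 24
Clamped end conditions give two more equations: 2h_0·m_0 + h_0·m_1 = 6(Δ_0 - p'(-1)) = -6 and h_2·m_2 + 2h_2·m_3 = 6(p'(2) - Δ_2) = -12.
Solving: m_0 = -172/15, m_1 = 254/15, m_2 = 56/15, m_3 = -118/15.
On [1, 2], p(t) = 0 + 106/15·(t - 1) + 28/15·(t - 1)² - 29/15·(t - 1)³.
With (t - 1) = 1/4: p(5/4) = 593/320.

1.8531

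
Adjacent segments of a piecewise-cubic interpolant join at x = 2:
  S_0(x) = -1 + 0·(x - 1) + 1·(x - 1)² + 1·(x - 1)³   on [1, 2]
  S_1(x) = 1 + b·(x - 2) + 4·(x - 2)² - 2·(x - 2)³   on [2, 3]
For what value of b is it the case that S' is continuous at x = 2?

S_0'(x) = 0 + 2·(x - 1) + 3·(x - 1)², so S_0'(2) = 5. On the right, S_1'(2) = b, so b = 5.

5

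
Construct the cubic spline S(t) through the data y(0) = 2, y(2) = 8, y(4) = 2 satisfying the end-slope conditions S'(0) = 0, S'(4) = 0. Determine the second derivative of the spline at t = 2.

Put m_i = S'' at the i-th knot. Here h = (2, 2) and Δ = (3, -3), so the interior equations h_(i-1)·m_(i-1) + 2(h_(i-1)+h_i)·m_i + h_i·m_(i+1) = 6(Δ_i − Δ_(i-1)) read
  2·m_0 + 8·m_1 + 2·m_2 = 6(Δ_1 - Δ_0) = -36
Clamped end conditions give two more equations: 2h_0·m_0 + h_0·m_1 = 6(Δ_0 - S'(0)) = 18 and h_1·m_1 + 2h_1·m_2 = 6(S'(4) - Δ_1) = 18.
Hence m_0 = 9, m_1 = -9, m_2 = 9.

-9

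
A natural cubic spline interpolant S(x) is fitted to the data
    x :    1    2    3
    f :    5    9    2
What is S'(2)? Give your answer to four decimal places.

Put m_i = S'' at the i-th knot. Here h = (1, 1) and Δ = (4, -7), so the interior equations h_(i-1)·m_(i-1) + 2(h_(i-1)+h_i)·m_i + h_i·m_(i+1) = 6(Δ_i − Δ_(i-1)) read
  1·m_0 + 4·m_1 + 1·m_2 = 6(Δ_1 - Δ_0) = -66
Natural end conditions: m_0 = m_2 = 0.
Solving the tridiagonal system: m_0 = 0, m_1 = -33/2, m_2 = 0.
On [2, 3], S'(x) = b_1 + 2c_1·(x - 2) + 3d_1·(x - 2)² with b_1 = Δ_1 - h_1(2m_1 + m_2)/6 = -3/2, c_1 = m_1/2 = -33/4, d_1 = (m_2 - m_1)/(6h_1) = 11/4. So S'(2) = -3/2.

-1.5000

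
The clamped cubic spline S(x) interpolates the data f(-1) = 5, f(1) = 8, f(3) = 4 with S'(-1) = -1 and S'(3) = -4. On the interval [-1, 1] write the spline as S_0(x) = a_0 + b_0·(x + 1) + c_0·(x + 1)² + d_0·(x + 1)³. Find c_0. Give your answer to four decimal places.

2.8125

Put m_i = S'' at the i-th knot. Here h = (2, 2) and Δ = (3/2, -2), so the interior equations h_(i-1)·m_(i-1) + 2(h_(i-1)+h_i)·m_i + h_i·m_(i+1) = 6(Δ_i − Δ_(i-1)) read
  2·m_0 + 8·m_1 + 2·m_2 = 6(Δ_1 - Δ_0) = -21
Clamped end conditions give two more equations: 2h_0·m_0 + h_0·m_1 = 6(Δ_0 - S'(-1)) = 15 and h_1·m_1 + 2h_1·m_2 = 6(S'(3) - Δ_1) = -12.
Solving: m_0 = 45/8, m_1 = -15/4, m_2 = -9/8.
On [-1, 1], with S_0(x) = a_0 + b_0·(x + 1) + c_0·(x + 1)² + d_0·(x + 1)³: c_0 = m_0/2 = 45/16, d_0 = (m_1 - m_0)/(6h_0) = -25/32, b_0 = Δ_0 - h_0(2m_0 + m_1)/6 = -1.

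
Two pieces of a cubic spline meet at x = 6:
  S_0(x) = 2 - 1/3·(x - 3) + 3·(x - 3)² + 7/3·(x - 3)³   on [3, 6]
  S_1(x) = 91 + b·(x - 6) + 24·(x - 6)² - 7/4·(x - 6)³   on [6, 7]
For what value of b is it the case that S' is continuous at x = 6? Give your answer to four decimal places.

S_0'(x) = -1/3 + 6·(x - 3) + 7·(x - 3)², so S_0'(6) = 242/3. On the right, S_1'(6) = b, so b = 242/3.

80.6667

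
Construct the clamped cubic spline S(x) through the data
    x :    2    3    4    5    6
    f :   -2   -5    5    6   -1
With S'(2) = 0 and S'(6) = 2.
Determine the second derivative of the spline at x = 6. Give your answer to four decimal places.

Put σ_i = S'' at the i-th knot. Here h = (1, 1, 1, 1) and Δ = (-3, 10, 1, -7), so the interior equations h_(i-1)·σ_(i-1) + 2(h_(i-1)+h_i)·σ_i + h_i·σ_(i+1) = 6(Δ_i − Δ_(i-1)) read
  1·σ_0 + 4·σ_1 + 1·σ_2 = 6(Δ_1 - Δ_0) = 78
  1·σ_1 + 4·σ_2 + 1·σ_3 = 6(Δ_2 - Δ_1) = -54
  1·σ_2 + 4·σ_3 + 1·σ_4 = 6(Δ_3 - Δ_2) = -48
Clamped end conditions give two more equations: 2h_0·σ_0 + h_0·σ_1 = 6(Δ_0 - S'(2)) = -18 and h_3·σ_3 + 2h_3·σ_4 = 6(S'(6) - Δ_3) = 54.
Solving: σ_0 = -667/28, σ_1 = 415/14, σ_2 = -67/4, σ_3 = -233/14, σ_4 = 989/28.

35.3214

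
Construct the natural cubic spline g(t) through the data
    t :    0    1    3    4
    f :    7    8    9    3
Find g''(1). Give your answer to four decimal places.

1.8750

Put M_i = g'' at the i-th knot. Here h = (1, 2, 1) and Δ = (1, 1/2, -6), so the interior equations h_(i-1)·M_(i-1) + 2(h_(i-1)+h_i)·M_i + h_i·M_(i+1) = 6(Δ_i − Δ_(i-1)) read
  1·M_0 + 6·M_1 + 2·M_2 = 6(Δ_1 - Δ_0) = -3
  2·M_1 + 6·M_2 + 1·M_3 = 6(Δ_2 - Δ_1) = -39
Natural end conditions: M_0 = M_3 = 0.
Solving: M_0 = 0, M_1 = 15/8, M_2 = -57/8, M_3 = 0.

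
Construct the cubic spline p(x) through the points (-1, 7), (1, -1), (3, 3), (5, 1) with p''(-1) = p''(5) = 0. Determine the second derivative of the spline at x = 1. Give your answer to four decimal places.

5.4000

Write m_i for p''(x_i). With h_i = 2, 2, 2 and divided differences Δ_i = -4, 2, -1, the continuity of p' gives the tridiagonal system
  2·m_0 + 8·m_1 + 2·m_2 = 6(Δ_1 - Δ_0) = 36
  2·m_1 + 8·m_2 + 2·m_3 = 6(Δ_2 - Δ_1) = -18
Natural end conditions: m_0 = m_3 = 0.
Forward elimination and back-substitution give m_0 = 0, m_1 = 27/5, m_2 = -18/5, m_3 = 0.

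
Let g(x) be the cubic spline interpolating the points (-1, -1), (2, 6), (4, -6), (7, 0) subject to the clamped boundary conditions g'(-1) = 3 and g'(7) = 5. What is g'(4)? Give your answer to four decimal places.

-4.1978

Let M_i = g''(x_i). Step sizes h_i = 3, 2, 3; slopes of the chords Δ_i = (y_(i+1) - y_i)/h_i = 7/3, -6, 2.
  3·M_0 + 10·M_1 + 2·M_2 = 6(Δ_1 - Δ_0) = -50
  2·M_1 + 10·M_2 + 3·M_3 = 6(Δ_2 - Δ_1) = 48
Clamped end conditions give two more equations: 2h_0·M_0 + h_0·M_1 = 6(Δ_0 - g'(-1)) = -4 and h_2·M_2 + 2h_2·M_3 = 6(g'(7) - Δ_2) = 18.
Solving: M_0 = 790/273, M_1 = -648/91, M_2 = 570/91, M_3 = -12/91.
On [4, 7], g'(x) = b_2 + 2c_2·(x - 4) + 3d_2·(x - 4)² with b_2 = Δ_2 - h_2(2M_2 + M_3)/6 = -382/91, c_2 = M_2/2 = 285/91, d_2 = (M_3 - M_2)/(6h_2) = -97/273. So g'(4) = -382/91.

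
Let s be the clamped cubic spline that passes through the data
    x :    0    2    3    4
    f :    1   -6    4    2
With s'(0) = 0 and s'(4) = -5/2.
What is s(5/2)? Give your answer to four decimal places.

Write m_i for s''(x_i). With h_i = 2, 1, 1 and divided differences Δ_i = -7/2, 10, -2, the continuity of s' gives the tridiagonal system
  2·m_0 + 6·m_1 + 1·m_2 = 6(Δ_1 - Δ_0) = 81
  1·m_1 + 4·m_2 + 1·m_3 = 6(Δ_2 - Δ_1) = -72
Clamped end conditions give two more equations: 2h_0·m_0 + h_0·m_1 = 6(Δ_0 - s'(0)) = -21 and h_2·m_2 + 2h_2·m_3 = 6(s'(4) - Δ_2) = -3.
Forward elimination and back-substitution give m_0 = -188/11, m_1 = 521/22, m_2 = -296/11, m_3 = 263/22.
On [2, 3], s(x) = -6 + 145/22·(x - 2) + 521/44·(x - 2)² - 371/44·(x - 2)³.
With (x - 2) = 1/2: s(5/2) = -281/352.

-0.7983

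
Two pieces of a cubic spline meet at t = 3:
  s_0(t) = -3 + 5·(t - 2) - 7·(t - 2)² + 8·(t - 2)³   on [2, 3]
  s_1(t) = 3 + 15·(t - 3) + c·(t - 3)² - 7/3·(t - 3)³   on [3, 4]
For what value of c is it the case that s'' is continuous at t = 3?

s_0''(t) = -14 + 48·(t - 2), so s_0''(3) = 34. On the right, s_1''(3) = 2c, so c = 17.

17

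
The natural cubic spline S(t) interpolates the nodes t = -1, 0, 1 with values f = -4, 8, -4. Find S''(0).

-36

Put M_i = S'' at the i-th knot. Here h = (1, 1) and Δ = (12, -12), so the interior equations h_(i-1)·M_(i-1) + 2(h_(i-1)+h_i)·M_i + h_i·M_(i+1) = 6(Δ_i − Δ_(i-1)) read
  1·M_0 + 4·M_1 + 1·M_2 = 6(Δ_1 - Δ_0) = -144
Natural end conditions: M_0 = M_2 = 0.
Solving the tridiagonal system: M_0 = 0, M_1 = -36, M_2 = 0.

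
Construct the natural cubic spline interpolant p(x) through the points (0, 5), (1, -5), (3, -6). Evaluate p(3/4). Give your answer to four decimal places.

Let M_i = p''(x_i). Step sizes h_i = 1, 2; slopes of the chords Δ_i = (y_(i+1) - y_i)/h_i = -10, -1/2.
  1·M_0 + 6·M_1 + 2·M_2 = 6(Δ_1 - Δ_0) = 57
Natural end conditions: M_0 = M_2 = 0.
Forward elimination and back-substitution give M_0 = 0, M_1 = 19/2, M_2 = 0.
On [0, 1], p(x) = 5 - 139/12·x + 0·x² + 19/12·x³.
With x = 3/4: p(3/4) = -773/256.

-3.0195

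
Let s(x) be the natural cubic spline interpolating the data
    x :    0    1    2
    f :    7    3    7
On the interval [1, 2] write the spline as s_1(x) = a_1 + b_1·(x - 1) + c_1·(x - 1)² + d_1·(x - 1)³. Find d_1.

-2

Write m_i for s''(x_i). With h_i = 1, 1 and divided differences Δ_i = -4, 4, the continuity of s' gives the tridiagonal system
  1·m_0 + 4·m_1 + 1·m_2 = 6(Δ_1 - Δ_0) = 48
Natural end conditions: m_0 = m_2 = 0.
Forward elimination and back-substitution give m_0 = 0, m_1 = 12, m_2 = 0.
On [1, 2], with s_1(x) = a_1 + b_1·(x - 1) + c_1·(x - 1)² + d_1·(x - 1)³: c_1 = m_1/2 = 6, d_1 = (m_2 - m_1)/(6h_1) = -2, b_1 = Δ_1 - h_1(2m_1 + m_2)/6 = 0.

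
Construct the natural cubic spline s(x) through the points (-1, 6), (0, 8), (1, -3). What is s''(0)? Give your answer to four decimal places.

Put m_i = s'' at the i-th knot. Here h = (1, 1) and Δ = (2, -11), so the interior equations h_(i-1)·m_(i-1) + 2(h_(i-1)+h_i)·m_i + h_i·m_(i+1) = 6(Δ_i − Δ_(i-1)) read
  1·m_0 + 4·m_1 + 1·m_2 = 6(Δ_1 - Δ_0) = -78
Natural end conditions: m_0 = m_2 = 0.
Hence m_0 = 0, m_1 = -39/2, m_2 = 0.

-19.5000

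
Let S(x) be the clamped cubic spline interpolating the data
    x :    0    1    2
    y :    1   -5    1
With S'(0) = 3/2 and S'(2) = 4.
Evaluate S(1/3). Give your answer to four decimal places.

-0.2315

With M_i denoting the second derivative at x_i, h_i = 1, 1, and Δ_i = (y_(i+1) − y_i)/h_i = -6, 6:
  1·M_0 + 4·M_1 + 1·M_2 = 6(Δ_1 - Δ_0) = 72
Clamped end conditions give two more equations: 2h_0·M_0 + h_0·M_1 = 6(Δ_0 - S'(0)) = -45 and h_1·M_1 + 2h_1·M_2 = 6(S'(2) - Δ_1) = -12.
Hence M_0 = -157/4, M_1 = 67/2, M_2 = -91/4.
On [0, 1], S(x) = 1 + 3/2·x - 157/8·x² + 97/8·x³.
With x = 1/3: S(1/3) = -25/108.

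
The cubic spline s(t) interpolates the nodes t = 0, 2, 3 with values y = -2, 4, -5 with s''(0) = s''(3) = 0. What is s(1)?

4

Write m_i for s''(x_i). With h_i = 2, 1 and divided differences Δ_i = 3, -9, the continuity of s' gives the tridiagonal system
  2·m_0 + 6·m_1 + 1·m_2 = 6(Δ_1 - Δ_0) = -72
Natural end conditions: m_0 = m_2 = 0.
Solving: m_0 = 0, m_1 = -12, m_2 = 0.
On [0, 2], s(t) = -2 + 7·t + 0·t² - 1·t³.
With t = 1: s(1) = 4.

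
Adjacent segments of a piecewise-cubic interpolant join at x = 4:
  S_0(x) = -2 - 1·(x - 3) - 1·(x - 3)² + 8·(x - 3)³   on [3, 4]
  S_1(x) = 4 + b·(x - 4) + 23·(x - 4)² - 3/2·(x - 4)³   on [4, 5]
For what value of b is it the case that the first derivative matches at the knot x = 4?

S_0'(x) = -1 - 2·(x - 3) + 24·(x - 3)², so S_0'(4) = 21. On the right, S_1'(4) = b, so b = 21.

21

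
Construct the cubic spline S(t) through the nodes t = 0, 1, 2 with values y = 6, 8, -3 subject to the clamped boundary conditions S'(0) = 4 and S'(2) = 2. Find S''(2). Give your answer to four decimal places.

57.5000

Put M_i = S'' at the i-th knot. Here h = (1, 1) and Δ = (2, -11), so the interior equations h_(i-1)·M_(i-1) + 2(h_(i-1)+h_i)·M_i + h_i·M_(i+1) = 6(Δ_i − Δ_(i-1)) read
  1·M_0 + 4·M_1 + 1·M_2 = 6(Δ_1 - Δ_0) = -78
Clamped end conditions give two more equations: 2h_0·M_0 + h_0·M_1 = 6(Δ_0 - S'(0)) = -12 and h_1·M_1 + 2h_1·M_2 = 6(S'(2) - Δ_1) = 78.
Forward elimination and back-substitution give M_0 = 25/2, M_1 = -37, M_2 = 115/2.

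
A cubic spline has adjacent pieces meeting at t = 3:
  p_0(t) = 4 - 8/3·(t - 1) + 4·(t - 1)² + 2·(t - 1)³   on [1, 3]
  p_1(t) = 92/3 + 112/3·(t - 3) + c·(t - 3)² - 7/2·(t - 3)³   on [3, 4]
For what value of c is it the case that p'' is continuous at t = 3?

p_0''(t) = 8 + 12·(t - 1), so p_0''(3) = 32. On the right, p_1''(3) = 2c, so c = 16.

16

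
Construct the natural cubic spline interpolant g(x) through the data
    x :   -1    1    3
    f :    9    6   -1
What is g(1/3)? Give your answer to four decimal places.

Let σ_i = g''(x_i). Step sizes h_i = 2, 2; slopes of the chords Δ_i = (y_(i+1) - y_i)/h_i = -3/2, -7/2.
  2·σ_0 + 8·σ_1 + 2·σ_2 = 6(Δ_1 - Δ_0) = -12
Natural end conditions: σ_0 = σ_2 = 0.
Forward elimination and back-substitution give σ_0 = 0, σ_1 = -3/2, σ_2 = 0.
On [-1, 1], g(x) = 9 - 1·(x + 1) + 0·(x + 1)² - 1/8·(x + 1)³.
With (x + 1) = 4/3: g(1/3) = 199/27.

7.3704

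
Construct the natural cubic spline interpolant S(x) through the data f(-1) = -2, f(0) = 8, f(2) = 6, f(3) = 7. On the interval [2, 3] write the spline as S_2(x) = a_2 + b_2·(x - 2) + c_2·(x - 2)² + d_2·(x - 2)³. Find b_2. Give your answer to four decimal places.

With M_i denoting the second derivative at x_i, h_i = 1, 2, 1, and Δ_i = (y_(i+1) − y_i)/h_i = 10, -1, 1:
  1·M_0 + 6·M_1 + 2·M_2 = 6(Δ_1 - Δ_0) = -66
  2·M_1 + 6·M_2 + 1·M_3 = 6(Δ_2 - Δ_1) = 12
Natural end conditions: M_0 = M_3 = 0.
Hence M_0 = 0, M_1 = -105/8, M_2 = 51/8, M_3 = 0.
On [2, 3], with S_2(x) = a_2 + b_2·(x - 2) + c_2·(x - 2)² + d_2·(x - 2)³: c_2 = M_2/2 = 51/16, d_2 = (M_3 - M_2)/(6h_2) = -17/16, b_2 = Δ_2 - h_2(2M_2 + M_3)/6 = -9/8.

-1.1250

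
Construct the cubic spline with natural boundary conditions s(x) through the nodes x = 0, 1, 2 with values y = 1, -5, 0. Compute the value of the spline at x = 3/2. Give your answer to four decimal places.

-3.5313

Put m_i = s'' at the i-th knot. Here h = (1, 1) and Δ = (-6, 5), so the interior equations h_(i-1)·m_(i-1) + 2(h_(i-1)+h_i)·m_i + h_i·m_(i+1) = 6(Δ_i − Δ_(i-1)) read
  1·m_0 + 4·m_1 + 1·m_2 = 6(Δ_1 - Δ_0) = 66
Natural end conditions: m_0 = m_2 = 0.
Hence m_0 = 0, m_1 = 33/2, m_2 = 0.
On [1, 2], s(x) = -5 - 1/2·(x - 1) + 33/4·(x - 1)² - 11/4·(x - 1)³.
With (x - 1) = 1/2: s(3/2) = -113/32.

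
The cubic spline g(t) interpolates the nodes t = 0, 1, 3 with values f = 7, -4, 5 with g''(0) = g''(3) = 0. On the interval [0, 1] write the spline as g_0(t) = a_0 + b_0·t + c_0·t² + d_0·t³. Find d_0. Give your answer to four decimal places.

Put σ_i = g'' at the i-th knot. Here h = (1, 2) and Δ = (-11, 9/2), so the interior equations h_(i-1)·σ_(i-1) + 2(h_(i-1)+h_i)·σ_i + h_i·σ_(i+1) = 6(Δ_i − Δ_(i-1)) read
  1·σ_0 + 6·σ_1 + 2·σ_2 = 6(Δ_1 - Δ_0) = 93
Natural end conditions: σ_0 = σ_2 = 0.
Solving the tridiagonal system: σ_0 = 0, σ_1 = 31/2, σ_2 = 0.
On [0, 1], with g_0(t) = a_0 + b_0·t + c_0·t² + d_0·t³: c_0 = σ_0/2 = 0, d_0 = (σ_1 - σ_0)/(6h_0) = 31/12, b_0 = Δ_0 - h_0(2σ_0 + σ_1)/6 = -163/12.

2.5833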